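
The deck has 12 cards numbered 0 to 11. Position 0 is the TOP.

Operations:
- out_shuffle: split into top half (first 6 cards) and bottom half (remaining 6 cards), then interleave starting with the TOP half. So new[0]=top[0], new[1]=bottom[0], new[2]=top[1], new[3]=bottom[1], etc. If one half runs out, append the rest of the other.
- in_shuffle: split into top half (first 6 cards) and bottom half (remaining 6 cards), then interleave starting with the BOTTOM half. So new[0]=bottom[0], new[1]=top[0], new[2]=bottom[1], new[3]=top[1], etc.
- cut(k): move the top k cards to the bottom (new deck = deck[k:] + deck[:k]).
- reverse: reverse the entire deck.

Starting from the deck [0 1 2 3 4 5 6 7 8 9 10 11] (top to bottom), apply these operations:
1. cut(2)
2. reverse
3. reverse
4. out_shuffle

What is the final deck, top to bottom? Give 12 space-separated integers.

After op 1 (cut(2)): [2 3 4 5 6 7 8 9 10 11 0 1]
After op 2 (reverse): [1 0 11 10 9 8 7 6 5 4 3 2]
After op 3 (reverse): [2 3 4 5 6 7 8 9 10 11 0 1]
After op 4 (out_shuffle): [2 8 3 9 4 10 5 11 6 0 7 1]

Answer: 2 8 3 9 4 10 5 11 6 0 7 1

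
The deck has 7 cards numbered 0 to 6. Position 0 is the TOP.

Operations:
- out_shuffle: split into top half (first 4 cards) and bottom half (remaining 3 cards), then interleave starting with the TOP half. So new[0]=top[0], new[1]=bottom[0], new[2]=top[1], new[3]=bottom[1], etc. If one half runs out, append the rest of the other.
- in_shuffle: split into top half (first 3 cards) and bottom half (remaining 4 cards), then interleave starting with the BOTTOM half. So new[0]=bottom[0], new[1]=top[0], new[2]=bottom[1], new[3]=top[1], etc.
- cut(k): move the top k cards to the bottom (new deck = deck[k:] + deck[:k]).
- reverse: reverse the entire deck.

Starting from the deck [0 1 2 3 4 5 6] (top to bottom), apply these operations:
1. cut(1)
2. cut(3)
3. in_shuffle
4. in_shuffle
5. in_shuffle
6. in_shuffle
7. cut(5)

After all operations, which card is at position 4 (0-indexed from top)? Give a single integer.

After op 1 (cut(1)): [1 2 3 4 5 6 0]
After op 2 (cut(3)): [4 5 6 0 1 2 3]
After op 3 (in_shuffle): [0 4 1 5 2 6 3]
After op 4 (in_shuffle): [5 0 2 4 6 1 3]
After op 5 (in_shuffle): [4 5 6 0 1 2 3]
After op 6 (in_shuffle): [0 4 1 5 2 6 3]
After op 7 (cut(5)): [6 3 0 4 1 5 2]
Position 4: card 1.

Answer: 1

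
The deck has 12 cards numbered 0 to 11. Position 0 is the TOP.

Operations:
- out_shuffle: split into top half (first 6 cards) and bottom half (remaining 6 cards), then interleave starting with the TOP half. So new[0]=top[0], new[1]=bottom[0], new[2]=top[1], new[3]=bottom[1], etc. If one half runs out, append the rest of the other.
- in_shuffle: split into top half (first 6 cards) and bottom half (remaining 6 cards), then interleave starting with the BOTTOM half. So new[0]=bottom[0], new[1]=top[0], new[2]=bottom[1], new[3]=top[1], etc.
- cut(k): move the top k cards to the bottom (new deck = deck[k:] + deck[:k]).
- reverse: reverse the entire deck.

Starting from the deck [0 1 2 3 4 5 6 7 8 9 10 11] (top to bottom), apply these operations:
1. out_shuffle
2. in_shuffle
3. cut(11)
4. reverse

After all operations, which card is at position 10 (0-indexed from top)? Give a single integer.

Answer: 3

Derivation:
After op 1 (out_shuffle): [0 6 1 7 2 8 3 9 4 10 5 11]
After op 2 (in_shuffle): [3 0 9 6 4 1 10 7 5 2 11 8]
After op 3 (cut(11)): [8 3 0 9 6 4 1 10 7 5 2 11]
After op 4 (reverse): [11 2 5 7 10 1 4 6 9 0 3 8]
Position 10: card 3.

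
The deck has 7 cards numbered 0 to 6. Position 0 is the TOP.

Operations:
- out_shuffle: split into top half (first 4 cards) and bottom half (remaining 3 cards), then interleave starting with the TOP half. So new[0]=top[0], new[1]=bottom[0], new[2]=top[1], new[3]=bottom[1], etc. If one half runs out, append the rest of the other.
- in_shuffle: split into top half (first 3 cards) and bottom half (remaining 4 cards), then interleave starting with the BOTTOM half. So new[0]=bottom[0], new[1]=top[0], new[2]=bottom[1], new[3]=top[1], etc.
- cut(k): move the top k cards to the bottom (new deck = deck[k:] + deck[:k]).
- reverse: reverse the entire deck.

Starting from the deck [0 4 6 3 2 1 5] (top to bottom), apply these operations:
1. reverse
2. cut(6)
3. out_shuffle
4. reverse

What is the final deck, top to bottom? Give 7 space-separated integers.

Answer: 2 4 1 6 5 3 0

Derivation:
After op 1 (reverse): [5 1 2 3 6 4 0]
After op 2 (cut(6)): [0 5 1 2 3 6 4]
After op 3 (out_shuffle): [0 3 5 6 1 4 2]
After op 4 (reverse): [2 4 1 6 5 3 0]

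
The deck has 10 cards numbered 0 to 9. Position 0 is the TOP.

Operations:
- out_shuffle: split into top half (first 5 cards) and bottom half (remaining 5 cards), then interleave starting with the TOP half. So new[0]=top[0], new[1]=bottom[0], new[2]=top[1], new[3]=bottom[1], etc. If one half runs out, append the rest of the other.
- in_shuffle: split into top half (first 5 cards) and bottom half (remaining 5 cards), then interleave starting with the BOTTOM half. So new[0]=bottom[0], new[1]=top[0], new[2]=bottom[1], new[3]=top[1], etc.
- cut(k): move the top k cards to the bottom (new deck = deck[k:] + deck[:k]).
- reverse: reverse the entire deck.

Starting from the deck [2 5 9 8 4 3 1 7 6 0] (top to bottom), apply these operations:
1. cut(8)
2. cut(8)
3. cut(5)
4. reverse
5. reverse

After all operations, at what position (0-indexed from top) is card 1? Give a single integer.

After op 1 (cut(8)): [6 0 2 5 9 8 4 3 1 7]
After op 2 (cut(8)): [1 7 6 0 2 5 9 8 4 3]
After op 3 (cut(5)): [5 9 8 4 3 1 7 6 0 2]
After op 4 (reverse): [2 0 6 7 1 3 4 8 9 5]
After op 5 (reverse): [5 9 8 4 3 1 7 6 0 2]
Card 1 is at position 5.

Answer: 5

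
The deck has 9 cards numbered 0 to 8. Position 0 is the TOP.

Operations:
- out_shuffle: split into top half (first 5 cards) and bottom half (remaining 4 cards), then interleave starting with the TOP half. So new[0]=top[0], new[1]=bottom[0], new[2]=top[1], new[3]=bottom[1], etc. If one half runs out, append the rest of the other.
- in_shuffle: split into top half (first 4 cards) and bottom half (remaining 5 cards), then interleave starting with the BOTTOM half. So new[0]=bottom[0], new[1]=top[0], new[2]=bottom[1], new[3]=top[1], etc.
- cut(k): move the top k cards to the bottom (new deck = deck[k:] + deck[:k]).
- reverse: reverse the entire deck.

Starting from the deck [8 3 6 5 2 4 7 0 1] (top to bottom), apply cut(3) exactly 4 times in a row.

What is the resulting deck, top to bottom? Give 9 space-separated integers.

After op 1 (cut(3)): [5 2 4 7 0 1 8 3 6]
After op 2 (cut(3)): [7 0 1 8 3 6 5 2 4]
After op 3 (cut(3)): [8 3 6 5 2 4 7 0 1]
After op 4 (cut(3)): [5 2 4 7 0 1 8 3 6]

Answer: 5 2 4 7 0 1 8 3 6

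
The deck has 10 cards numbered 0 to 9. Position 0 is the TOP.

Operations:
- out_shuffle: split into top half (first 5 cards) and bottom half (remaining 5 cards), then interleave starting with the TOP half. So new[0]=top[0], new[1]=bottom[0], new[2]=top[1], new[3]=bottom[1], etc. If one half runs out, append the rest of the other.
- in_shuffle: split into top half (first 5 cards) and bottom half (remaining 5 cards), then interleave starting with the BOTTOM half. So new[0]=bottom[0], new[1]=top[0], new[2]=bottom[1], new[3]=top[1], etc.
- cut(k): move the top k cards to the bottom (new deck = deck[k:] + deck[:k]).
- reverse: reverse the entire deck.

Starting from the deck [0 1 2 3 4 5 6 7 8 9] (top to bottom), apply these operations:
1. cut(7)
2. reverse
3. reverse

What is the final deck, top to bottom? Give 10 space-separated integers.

After op 1 (cut(7)): [7 8 9 0 1 2 3 4 5 6]
After op 2 (reverse): [6 5 4 3 2 1 0 9 8 7]
After op 3 (reverse): [7 8 9 0 1 2 3 4 5 6]

Answer: 7 8 9 0 1 2 3 4 5 6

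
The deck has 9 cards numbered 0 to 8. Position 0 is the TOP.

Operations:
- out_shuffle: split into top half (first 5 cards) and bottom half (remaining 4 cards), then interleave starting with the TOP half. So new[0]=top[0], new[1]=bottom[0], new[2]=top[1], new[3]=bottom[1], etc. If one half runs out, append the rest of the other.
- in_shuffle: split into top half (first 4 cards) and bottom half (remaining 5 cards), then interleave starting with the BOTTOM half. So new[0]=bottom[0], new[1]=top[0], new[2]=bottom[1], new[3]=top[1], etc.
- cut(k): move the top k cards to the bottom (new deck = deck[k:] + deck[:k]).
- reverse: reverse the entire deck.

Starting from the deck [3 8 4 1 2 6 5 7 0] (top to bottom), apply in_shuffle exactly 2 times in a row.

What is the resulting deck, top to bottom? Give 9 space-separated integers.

After op 1 (in_shuffle): [2 3 6 8 5 4 7 1 0]
After op 2 (in_shuffle): [5 2 4 3 7 6 1 8 0]

Answer: 5 2 4 3 7 6 1 8 0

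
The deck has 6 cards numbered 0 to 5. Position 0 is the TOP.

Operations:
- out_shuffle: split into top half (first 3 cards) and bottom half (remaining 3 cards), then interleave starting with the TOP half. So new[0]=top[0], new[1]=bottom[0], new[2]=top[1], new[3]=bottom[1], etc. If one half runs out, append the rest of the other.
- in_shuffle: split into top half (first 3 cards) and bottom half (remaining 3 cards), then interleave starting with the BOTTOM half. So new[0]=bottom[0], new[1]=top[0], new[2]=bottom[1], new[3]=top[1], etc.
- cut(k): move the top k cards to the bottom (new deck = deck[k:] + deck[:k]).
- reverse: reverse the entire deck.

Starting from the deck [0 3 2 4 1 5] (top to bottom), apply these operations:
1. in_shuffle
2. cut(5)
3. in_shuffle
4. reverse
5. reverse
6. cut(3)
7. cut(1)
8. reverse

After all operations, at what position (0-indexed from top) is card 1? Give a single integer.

Answer: 3

Derivation:
After op 1 (in_shuffle): [4 0 1 3 5 2]
After op 2 (cut(5)): [2 4 0 1 3 5]
After op 3 (in_shuffle): [1 2 3 4 5 0]
After op 4 (reverse): [0 5 4 3 2 1]
After op 5 (reverse): [1 2 3 4 5 0]
After op 6 (cut(3)): [4 5 0 1 2 3]
After op 7 (cut(1)): [5 0 1 2 3 4]
After op 8 (reverse): [4 3 2 1 0 5]
Card 1 is at position 3.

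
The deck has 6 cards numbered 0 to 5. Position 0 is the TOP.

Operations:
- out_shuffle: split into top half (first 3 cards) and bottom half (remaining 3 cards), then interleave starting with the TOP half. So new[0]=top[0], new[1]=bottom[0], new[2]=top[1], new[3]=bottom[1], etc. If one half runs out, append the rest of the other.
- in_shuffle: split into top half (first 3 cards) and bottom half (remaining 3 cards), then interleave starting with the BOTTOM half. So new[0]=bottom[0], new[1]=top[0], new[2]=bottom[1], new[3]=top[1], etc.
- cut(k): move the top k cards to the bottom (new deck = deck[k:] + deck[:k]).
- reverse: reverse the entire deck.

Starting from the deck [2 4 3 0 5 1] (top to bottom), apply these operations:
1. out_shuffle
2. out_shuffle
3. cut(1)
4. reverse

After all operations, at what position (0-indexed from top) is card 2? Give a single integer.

After op 1 (out_shuffle): [2 0 4 5 3 1]
After op 2 (out_shuffle): [2 5 0 3 4 1]
After op 3 (cut(1)): [5 0 3 4 1 2]
After op 4 (reverse): [2 1 4 3 0 5]
Card 2 is at position 0.

Answer: 0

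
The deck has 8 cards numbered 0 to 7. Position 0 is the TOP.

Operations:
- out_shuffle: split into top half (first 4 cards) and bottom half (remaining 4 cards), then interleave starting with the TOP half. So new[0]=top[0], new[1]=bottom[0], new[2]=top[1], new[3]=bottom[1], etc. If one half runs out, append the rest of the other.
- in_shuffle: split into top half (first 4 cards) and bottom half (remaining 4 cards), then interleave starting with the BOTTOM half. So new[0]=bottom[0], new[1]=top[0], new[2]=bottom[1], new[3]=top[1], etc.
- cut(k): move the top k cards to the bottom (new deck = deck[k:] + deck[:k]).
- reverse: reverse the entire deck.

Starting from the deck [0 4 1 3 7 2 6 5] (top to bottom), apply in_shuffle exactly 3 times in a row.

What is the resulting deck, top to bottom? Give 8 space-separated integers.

Answer: 5 6 2 7 3 1 4 0

Derivation:
After op 1 (in_shuffle): [7 0 2 4 6 1 5 3]
After op 2 (in_shuffle): [6 7 1 0 5 2 3 4]
After op 3 (in_shuffle): [5 6 2 7 3 1 4 0]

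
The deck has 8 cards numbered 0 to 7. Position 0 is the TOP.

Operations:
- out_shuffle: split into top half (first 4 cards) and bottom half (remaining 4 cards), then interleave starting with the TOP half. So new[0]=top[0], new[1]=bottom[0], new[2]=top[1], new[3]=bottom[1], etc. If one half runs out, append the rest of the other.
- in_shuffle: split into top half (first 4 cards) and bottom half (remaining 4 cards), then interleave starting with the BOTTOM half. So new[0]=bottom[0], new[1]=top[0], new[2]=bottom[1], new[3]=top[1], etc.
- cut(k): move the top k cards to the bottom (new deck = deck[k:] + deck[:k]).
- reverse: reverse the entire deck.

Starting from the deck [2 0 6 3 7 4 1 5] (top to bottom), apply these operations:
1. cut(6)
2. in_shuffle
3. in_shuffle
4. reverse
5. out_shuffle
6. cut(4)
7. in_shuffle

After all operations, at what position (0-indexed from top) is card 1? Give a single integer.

Answer: 2

Derivation:
After op 1 (cut(6)): [1 5 2 0 6 3 7 4]
After op 2 (in_shuffle): [6 1 3 5 7 2 4 0]
After op 3 (in_shuffle): [7 6 2 1 4 3 0 5]
After op 4 (reverse): [5 0 3 4 1 2 6 7]
After op 5 (out_shuffle): [5 1 0 2 3 6 4 7]
After op 6 (cut(4)): [3 6 4 7 5 1 0 2]
After op 7 (in_shuffle): [5 3 1 6 0 4 2 7]
Card 1 is at position 2.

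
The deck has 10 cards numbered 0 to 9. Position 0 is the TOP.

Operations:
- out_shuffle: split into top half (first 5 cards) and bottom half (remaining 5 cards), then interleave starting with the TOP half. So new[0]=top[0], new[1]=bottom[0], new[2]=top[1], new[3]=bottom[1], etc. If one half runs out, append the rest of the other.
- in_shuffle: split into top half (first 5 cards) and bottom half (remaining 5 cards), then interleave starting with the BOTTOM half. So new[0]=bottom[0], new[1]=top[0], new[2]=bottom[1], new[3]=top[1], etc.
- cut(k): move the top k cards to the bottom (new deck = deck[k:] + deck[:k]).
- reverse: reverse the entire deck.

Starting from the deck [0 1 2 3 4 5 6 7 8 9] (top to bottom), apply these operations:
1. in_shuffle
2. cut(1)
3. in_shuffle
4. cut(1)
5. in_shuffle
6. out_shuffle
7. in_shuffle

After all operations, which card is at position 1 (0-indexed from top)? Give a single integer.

Answer: 4

Derivation:
After op 1 (in_shuffle): [5 0 6 1 7 2 8 3 9 4]
After op 2 (cut(1)): [0 6 1 7 2 8 3 9 4 5]
After op 3 (in_shuffle): [8 0 3 6 9 1 4 7 5 2]
After op 4 (cut(1)): [0 3 6 9 1 4 7 5 2 8]
After op 5 (in_shuffle): [4 0 7 3 5 6 2 9 8 1]
After op 6 (out_shuffle): [4 6 0 2 7 9 3 8 5 1]
After op 7 (in_shuffle): [9 4 3 6 8 0 5 2 1 7]
Position 1: card 4.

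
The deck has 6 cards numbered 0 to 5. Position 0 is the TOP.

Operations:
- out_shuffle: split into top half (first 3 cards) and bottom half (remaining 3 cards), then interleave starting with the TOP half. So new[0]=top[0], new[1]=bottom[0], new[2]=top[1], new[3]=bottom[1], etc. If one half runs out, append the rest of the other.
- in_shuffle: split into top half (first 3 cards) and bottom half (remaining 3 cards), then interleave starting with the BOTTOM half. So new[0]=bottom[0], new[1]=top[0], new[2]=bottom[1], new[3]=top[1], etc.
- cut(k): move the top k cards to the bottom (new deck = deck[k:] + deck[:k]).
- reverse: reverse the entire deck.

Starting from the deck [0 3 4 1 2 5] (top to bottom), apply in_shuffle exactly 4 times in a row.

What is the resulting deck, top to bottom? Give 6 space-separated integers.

After op 1 (in_shuffle): [1 0 2 3 5 4]
After op 2 (in_shuffle): [3 1 5 0 4 2]
After op 3 (in_shuffle): [0 3 4 1 2 5]
After op 4 (in_shuffle): [1 0 2 3 5 4]

Answer: 1 0 2 3 5 4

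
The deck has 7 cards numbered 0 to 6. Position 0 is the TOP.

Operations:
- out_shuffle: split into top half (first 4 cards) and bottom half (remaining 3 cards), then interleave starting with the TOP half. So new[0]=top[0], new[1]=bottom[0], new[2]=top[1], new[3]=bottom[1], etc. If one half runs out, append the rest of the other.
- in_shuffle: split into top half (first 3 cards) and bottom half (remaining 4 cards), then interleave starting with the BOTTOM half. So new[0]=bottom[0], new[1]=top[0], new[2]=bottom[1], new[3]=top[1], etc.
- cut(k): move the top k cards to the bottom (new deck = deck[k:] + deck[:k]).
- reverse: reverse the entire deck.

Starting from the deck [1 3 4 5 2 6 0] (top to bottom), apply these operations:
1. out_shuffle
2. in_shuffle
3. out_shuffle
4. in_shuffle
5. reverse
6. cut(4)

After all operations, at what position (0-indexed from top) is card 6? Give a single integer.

After op 1 (out_shuffle): [1 2 3 6 4 0 5]
After op 2 (in_shuffle): [6 1 4 2 0 3 5]
After op 3 (out_shuffle): [6 0 1 3 4 5 2]
After op 4 (in_shuffle): [3 6 4 0 5 1 2]
After op 5 (reverse): [2 1 5 0 4 6 3]
After op 6 (cut(4)): [4 6 3 2 1 5 0]
Card 6 is at position 1.

Answer: 1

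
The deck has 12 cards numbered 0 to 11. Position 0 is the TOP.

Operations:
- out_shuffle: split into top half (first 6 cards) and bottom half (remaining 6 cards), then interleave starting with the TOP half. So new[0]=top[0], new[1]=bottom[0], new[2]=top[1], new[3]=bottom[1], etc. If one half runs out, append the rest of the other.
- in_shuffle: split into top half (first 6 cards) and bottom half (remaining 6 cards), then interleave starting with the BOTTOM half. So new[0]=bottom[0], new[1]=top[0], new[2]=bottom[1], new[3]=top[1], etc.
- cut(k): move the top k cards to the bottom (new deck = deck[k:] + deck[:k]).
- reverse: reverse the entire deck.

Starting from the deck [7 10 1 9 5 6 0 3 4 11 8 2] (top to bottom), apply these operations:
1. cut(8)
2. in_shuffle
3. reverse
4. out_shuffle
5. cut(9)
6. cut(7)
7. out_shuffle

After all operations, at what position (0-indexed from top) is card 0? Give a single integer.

Answer: 4

Derivation:
After op 1 (cut(8)): [4 11 8 2 7 10 1 9 5 6 0 3]
After op 2 (in_shuffle): [1 4 9 11 5 8 6 2 0 7 3 10]
After op 3 (reverse): [10 3 7 0 2 6 8 5 11 9 4 1]
After op 4 (out_shuffle): [10 8 3 5 7 11 0 9 2 4 6 1]
After op 5 (cut(9)): [4 6 1 10 8 3 5 7 11 0 9 2]
After op 6 (cut(7)): [7 11 0 9 2 4 6 1 10 8 3 5]
After op 7 (out_shuffle): [7 6 11 1 0 10 9 8 2 3 4 5]
Card 0 is at position 4.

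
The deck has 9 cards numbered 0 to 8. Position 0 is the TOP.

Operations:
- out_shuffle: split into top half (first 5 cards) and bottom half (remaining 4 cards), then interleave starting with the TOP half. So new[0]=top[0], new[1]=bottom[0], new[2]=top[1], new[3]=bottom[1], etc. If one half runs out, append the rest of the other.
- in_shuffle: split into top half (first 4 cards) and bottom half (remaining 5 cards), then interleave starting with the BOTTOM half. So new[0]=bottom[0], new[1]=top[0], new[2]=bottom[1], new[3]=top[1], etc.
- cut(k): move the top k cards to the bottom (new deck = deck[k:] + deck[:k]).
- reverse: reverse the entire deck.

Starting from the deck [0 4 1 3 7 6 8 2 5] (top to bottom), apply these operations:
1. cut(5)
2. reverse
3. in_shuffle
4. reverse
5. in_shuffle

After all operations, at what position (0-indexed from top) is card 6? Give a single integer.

After op 1 (cut(5)): [6 8 2 5 0 4 1 3 7]
After op 2 (reverse): [7 3 1 4 0 5 2 8 6]
After op 3 (in_shuffle): [0 7 5 3 2 1 8 4 6]
After op 4 (reverse): [6 4 8 1 2 3 5 7 0]
After op 5 (in_shuffle): [2 6 3 4 5 8 7 1 0]
Card 6 is at position 1.

Answer: 1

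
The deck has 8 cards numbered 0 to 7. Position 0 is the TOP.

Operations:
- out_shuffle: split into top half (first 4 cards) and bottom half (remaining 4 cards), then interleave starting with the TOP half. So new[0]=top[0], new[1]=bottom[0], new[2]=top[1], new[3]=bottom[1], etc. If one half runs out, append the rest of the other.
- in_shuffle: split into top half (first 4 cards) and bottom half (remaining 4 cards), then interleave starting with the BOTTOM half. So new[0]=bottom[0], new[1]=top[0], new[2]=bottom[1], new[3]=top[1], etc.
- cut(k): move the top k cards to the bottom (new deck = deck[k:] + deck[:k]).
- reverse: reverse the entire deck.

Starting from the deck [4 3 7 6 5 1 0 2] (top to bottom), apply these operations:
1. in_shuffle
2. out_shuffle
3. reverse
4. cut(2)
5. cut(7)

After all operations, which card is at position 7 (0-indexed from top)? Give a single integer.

After op 1 (in_shuffle): [5 4 1 3 0 7 2 6]
After op 2 (out_shuffle): [5 0 4 7 1 2 3 6]
After op 3 (reverse): [6 3 2 1 7 4 0 5]
After op 4 (cut(2)): [2 1 7 4 0 5 6 3]
After op 5 (cut(7)): [3 2 1 7 4 0 5 6]
Position 7: card 6.

Answer: 6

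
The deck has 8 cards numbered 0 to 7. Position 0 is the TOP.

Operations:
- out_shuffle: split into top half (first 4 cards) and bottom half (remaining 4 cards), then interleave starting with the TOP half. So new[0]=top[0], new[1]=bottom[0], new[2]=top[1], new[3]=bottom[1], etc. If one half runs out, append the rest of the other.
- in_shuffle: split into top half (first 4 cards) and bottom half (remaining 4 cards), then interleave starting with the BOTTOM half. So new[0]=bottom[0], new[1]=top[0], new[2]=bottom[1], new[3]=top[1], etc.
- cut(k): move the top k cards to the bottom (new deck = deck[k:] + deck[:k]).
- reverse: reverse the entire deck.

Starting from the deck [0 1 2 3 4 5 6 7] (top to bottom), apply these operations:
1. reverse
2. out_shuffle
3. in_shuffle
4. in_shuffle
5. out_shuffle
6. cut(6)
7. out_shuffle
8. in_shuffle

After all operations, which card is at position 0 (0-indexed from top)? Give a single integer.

Answer: 4

Derivation:
After op 1 (reverse): [7 6 5 4 3 2 1 0]
After op 2 (out_shuffle): [7 3 6 2 5 1 4 0]
After op 3 (in_shuffle): [5 7 1 3 4 6 0 2]
After op 4 (in_shuffle): [4 5 6 7 0 1 2 3]
After op 5 (out_shuffle): [4 0 5 1 6 2 7 3]
After op 6 (cut(6)): [7 3 4 0 5 1 6 2]
After op 7 (out_shuffle): [7 5 3 1 4 6 0 2]
After op 8 (in_shuffle): [4 7 6 5 0 3 2 1]
Position 0: card 4.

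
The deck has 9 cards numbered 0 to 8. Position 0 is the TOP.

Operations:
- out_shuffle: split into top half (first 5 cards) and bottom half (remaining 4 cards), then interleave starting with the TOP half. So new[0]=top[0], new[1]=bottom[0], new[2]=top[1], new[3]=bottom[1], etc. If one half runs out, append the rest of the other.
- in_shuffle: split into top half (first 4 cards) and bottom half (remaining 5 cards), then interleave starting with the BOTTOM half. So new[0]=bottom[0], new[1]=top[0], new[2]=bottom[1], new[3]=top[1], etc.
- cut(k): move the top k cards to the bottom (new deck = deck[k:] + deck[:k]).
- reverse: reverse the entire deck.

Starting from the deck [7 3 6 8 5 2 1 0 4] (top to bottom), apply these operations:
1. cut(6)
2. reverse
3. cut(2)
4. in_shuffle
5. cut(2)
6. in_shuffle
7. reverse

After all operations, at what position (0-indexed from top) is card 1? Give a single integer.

Answer: 3

Derivation:
After op 1 (cut(6)): [1 0 4 7 3 6 8 5 2]
After op 2 (reverse): [2 5 8 6 3 7 4 0 1]
After op 3 (cut(2)): [8 6 3 7 4 0 1 2 5]
After op 4 (in_shuffle): [4 8 0 6 1 3 2 7 5]
After op 5 (cut(2)): [0 6 1 3 2 7 5 4 8]
After op 6 (in_shuffle): [2 0 7 6 5 1 4 3 8]
After op 7 (reverse): [8 3 4 1 5 6 7 0 2]
Card 1 is at position 3.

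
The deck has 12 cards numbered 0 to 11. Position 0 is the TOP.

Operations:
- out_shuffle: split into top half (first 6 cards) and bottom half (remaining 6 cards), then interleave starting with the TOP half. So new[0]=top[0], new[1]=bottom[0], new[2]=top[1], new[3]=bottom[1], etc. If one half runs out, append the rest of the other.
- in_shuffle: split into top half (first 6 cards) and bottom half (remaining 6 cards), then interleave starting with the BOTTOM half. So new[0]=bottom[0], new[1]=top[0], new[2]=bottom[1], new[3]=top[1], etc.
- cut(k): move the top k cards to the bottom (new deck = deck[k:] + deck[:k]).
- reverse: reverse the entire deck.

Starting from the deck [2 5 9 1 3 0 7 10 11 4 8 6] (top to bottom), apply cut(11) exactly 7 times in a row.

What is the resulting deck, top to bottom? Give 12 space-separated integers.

After op 1 (cut(11)): [6 2 5 9 1 3 0 7 10 11 4 8]
After op 2 (cut(11)): [8 6 2 5 9 1 3 0 7 10 11 4]
After op 3 (cut(11)): [4 8 6 2 5 9 1 3 0 7 10 11]
After op 4 (cut(11)): [11 4 8 6 2 5 9 1 3 0 7 10]
After op 5 (cut(11)): [10 11 4 8 6 2 5 9 1 3 0 7]
After op 6 (cut(11)): [7 10 11 4 8 6 2 5 9 1 3 0]
After op 7 (cut(11)): [0 7 10 11 4 8 6 2 5 9 1 3]

Answer: 0 7 10 11 4 8 6 2 5 9 1 3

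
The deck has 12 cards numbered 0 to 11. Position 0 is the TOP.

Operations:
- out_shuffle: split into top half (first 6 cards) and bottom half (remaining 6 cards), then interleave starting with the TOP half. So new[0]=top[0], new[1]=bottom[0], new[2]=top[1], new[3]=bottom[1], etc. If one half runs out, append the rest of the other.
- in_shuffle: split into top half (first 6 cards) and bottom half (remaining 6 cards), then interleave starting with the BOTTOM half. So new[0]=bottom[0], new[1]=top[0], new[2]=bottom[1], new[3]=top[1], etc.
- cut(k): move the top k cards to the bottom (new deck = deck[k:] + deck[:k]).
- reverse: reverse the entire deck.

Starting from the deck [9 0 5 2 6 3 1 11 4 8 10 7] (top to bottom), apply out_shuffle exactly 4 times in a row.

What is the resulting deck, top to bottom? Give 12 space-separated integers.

Answer: 9 8 11 3 2 0 10 4 1 6 5 7

Derivation:
After op 1 (out_shuffle): [9 1 0 11 5 4 2 8 6 10 3 7]
After op 2 (out_shuffle): [9 2 1 8 0 6 11 10 5 3 4 7]
After op 3 (out_shuffle): [9 11 2 10 1 5 8 3 0 4 6 7]
After op 4 (out_shuffle): [9 8 11 3 2 0 10 4 1 6 5 7]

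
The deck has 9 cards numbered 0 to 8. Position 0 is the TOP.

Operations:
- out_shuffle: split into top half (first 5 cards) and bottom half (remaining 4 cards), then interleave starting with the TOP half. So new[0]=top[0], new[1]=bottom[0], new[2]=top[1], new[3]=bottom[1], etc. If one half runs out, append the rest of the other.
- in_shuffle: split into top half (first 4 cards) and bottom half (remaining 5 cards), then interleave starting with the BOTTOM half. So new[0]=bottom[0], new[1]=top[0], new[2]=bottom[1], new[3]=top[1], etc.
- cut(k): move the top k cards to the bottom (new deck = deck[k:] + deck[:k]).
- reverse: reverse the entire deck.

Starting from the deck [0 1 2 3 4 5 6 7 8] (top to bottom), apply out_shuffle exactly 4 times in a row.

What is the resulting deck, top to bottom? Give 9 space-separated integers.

After op 1 (out_shuffle): [0 5 1 6 2 7 3 8 4]
After op 2 (out_shuffle): [0 7 5 3 1 8 6 4 2]
After op 3 (out_shuffle): [0 8 7 6 5 4 3 2 1]
After op 4 (out_shuffle): [0 4 8 3 7 2 6 1 5]

Answer: 0 4 8 3 7 2 6 1 5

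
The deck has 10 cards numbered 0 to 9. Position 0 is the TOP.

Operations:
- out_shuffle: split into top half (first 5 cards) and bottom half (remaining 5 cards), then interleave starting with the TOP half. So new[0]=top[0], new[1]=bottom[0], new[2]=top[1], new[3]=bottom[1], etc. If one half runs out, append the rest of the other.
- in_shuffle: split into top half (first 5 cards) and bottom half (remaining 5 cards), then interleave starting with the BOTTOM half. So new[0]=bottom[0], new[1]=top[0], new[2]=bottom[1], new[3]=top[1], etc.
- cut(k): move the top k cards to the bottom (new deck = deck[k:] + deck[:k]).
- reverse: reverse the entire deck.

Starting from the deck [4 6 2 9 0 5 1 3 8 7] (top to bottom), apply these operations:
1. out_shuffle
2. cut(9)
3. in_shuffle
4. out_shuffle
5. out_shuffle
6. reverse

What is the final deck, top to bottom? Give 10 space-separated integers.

After op 1 (out_shuffle): [4 5 6 1 2 3 9 8 0 7]
After op 2 (cut(9)): [7 4 5 6 1 2 3 9 8 0]
After op 3 (in_shuffle): [2 7 3 4 9 5 8 6 0 1]
After op 4 (out_shuffle): [2 5 7 8 3 6 4 0 9 1]
After op 5 (out_shuffle): [2 6 5 4 7 0 8 9 3 1]
After op 6 (reverse): [1 3 9 8 0 7 4 5 6 2]

Answer: 1 3 9 8 0 7 4 5 6 2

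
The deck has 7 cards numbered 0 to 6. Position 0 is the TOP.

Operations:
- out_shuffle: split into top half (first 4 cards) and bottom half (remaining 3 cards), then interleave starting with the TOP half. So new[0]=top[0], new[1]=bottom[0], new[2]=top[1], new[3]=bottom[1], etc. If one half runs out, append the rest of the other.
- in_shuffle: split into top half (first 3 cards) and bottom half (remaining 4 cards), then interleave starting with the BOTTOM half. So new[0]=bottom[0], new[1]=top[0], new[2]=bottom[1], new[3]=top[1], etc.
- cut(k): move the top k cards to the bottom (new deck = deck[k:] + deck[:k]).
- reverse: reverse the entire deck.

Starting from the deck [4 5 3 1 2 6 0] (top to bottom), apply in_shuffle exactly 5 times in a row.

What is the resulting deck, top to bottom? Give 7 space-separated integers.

Answer: 5 1 6 4 3 2 0

Derivation:
After op 1 (in_shuffle): [1 4 2 5 6 3 0]
After op 2 (in_shuffle): [5 1 6 4 3 2 0]
After op 3 (in_shuffle): [4 5 3 1 2 6 0]
After op 4 (in_shuffle): [1 4 2 5 6 3 0]
After op 5 (in_shuffle): [5 1 6 4 3 2 0]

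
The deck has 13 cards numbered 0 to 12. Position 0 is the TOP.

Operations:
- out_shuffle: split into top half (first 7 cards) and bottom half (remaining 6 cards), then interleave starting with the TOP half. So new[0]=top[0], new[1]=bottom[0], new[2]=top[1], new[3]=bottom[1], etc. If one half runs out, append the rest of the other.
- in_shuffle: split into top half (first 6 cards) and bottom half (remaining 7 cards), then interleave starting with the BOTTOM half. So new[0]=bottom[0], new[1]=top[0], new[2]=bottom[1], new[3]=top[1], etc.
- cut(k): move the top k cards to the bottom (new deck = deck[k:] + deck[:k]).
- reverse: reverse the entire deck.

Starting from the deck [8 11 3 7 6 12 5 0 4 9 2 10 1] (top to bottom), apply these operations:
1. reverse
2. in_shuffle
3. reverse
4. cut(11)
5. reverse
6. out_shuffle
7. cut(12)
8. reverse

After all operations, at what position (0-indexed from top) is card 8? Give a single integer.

Answer: 4

Derivation:
After op 1 (reverse): [1 10 2 9 4 0 5 12 6 7 3 11 8]
After op 2 (in_shuffle): [5 1 12 10 6 2 7 9 3 4 11 0 8]
After op 3 (reverse): [8 0 11 4 3 9 7 2 6 10 12 1 5]
After op 4 (cut(11)): [1 5 8 0 11 4 3 9 7 2 6 10 12]
After op 5 (reverse): [12 10 6 2 7 9 3 4 11 0 8 5 1]
After op 6 (out_shuffle): [12 4 10 11 6 0 2 8 7 5 9 1 3]
After op 7 (cut(12)): [3 12 4 10 11 6 0 2 8 7 5 9 1]
After op 8 (reverse): [1 9 5 7 8 2 0 6 11 10 4 12 3]
Card 8 is at position 4.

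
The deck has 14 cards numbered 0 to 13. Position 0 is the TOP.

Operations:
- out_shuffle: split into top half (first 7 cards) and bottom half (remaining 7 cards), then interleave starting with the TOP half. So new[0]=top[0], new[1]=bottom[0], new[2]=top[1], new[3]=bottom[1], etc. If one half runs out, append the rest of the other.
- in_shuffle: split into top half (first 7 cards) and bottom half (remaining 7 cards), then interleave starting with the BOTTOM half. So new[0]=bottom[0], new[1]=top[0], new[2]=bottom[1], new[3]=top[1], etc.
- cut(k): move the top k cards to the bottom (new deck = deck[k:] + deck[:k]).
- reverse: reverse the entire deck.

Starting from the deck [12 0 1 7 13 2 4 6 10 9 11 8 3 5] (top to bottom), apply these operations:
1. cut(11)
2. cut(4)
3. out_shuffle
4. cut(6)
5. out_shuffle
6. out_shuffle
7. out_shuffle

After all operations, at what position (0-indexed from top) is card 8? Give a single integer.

Answer: 8

Derivation:
After op 1 (cut(11)): [8 3 5 12 0 1 7 13 2 4 6 10 9 11]
After op 2 (cut(4)): [0 1 7 13 2 4 6 10 9 11 8 3 5 12]
After op 3 (out_shuffle): [0 10 1 9 7 11 13 8 2 3 4 5 6 12]
After op 4 (cut(6)): [13 8 2 3 4 5 6 12 0 10 1 9 7 11]
After op 5 (out_shuffle): [13 12 8 0 2 10 3 1 4 9 5 7 6 11]
After op 6 (out_shuffle): [13 1 12 4 8 9 0 5 2 7 10 6 3 11]
After op 7 (out_shuffle): [13 5 1 2 12 7 4 10 8 6 9 3 0 11]
Card 8 is at position 8.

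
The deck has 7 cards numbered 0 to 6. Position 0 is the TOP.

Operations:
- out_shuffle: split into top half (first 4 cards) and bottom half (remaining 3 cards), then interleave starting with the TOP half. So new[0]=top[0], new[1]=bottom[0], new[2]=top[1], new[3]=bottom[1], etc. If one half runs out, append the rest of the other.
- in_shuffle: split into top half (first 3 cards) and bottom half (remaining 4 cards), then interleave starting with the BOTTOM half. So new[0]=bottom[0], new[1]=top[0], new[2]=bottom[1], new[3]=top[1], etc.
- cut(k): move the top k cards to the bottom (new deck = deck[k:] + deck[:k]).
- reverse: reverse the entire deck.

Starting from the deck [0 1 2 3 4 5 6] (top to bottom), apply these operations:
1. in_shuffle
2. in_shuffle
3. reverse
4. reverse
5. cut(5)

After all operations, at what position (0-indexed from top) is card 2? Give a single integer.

Answer: 6

Derivation:
After op 1 (in_shuffle): [3 0 4 1 5 2 6]
After op 2 (in_shuffle): [1 3 5 0 2 4 6]
After op 3 (reverse): [6 4 2 0 5 3 1]
After op 4 (reverse): [1 3 5 0 2 4 6]
After op 5 (cut(5)): [4 6 1 3 5 0 2]
Card 2 is at position 6.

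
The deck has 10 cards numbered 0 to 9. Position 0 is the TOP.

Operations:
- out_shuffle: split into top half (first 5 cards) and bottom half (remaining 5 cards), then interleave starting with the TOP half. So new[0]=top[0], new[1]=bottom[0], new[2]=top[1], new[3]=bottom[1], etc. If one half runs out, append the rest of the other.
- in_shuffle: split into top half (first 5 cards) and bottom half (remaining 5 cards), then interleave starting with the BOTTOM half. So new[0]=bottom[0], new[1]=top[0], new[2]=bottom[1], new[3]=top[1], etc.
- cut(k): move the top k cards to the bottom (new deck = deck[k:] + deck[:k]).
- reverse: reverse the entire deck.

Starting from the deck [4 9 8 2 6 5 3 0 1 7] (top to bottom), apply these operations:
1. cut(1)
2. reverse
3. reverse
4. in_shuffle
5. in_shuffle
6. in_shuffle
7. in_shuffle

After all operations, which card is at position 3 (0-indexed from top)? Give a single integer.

Answer: 2

Derivation:
After op 1 (cut(1)): [9 8 2 6 5 3 0 1 7 4]
After op 2 (reverse): [4 7 1 0 3 5 6 2 8 9]
After op 3 (reverse): [9 8 2 6 5 3 0 1 7 4]
After op 4 (in_shuffle): [3 9 0 8 1 2 7 6 4 5]
After op 5 (in_shuffle): [2 3 7 9 6 0 4 8 5 1]
After op 6 (in_shuffle): [0 2 4 3 8 7 5 9 1 6]
After op 7 (in_shuffle): [7 0 5 2 9 4 1 3 6 8]
Position 3: card 2.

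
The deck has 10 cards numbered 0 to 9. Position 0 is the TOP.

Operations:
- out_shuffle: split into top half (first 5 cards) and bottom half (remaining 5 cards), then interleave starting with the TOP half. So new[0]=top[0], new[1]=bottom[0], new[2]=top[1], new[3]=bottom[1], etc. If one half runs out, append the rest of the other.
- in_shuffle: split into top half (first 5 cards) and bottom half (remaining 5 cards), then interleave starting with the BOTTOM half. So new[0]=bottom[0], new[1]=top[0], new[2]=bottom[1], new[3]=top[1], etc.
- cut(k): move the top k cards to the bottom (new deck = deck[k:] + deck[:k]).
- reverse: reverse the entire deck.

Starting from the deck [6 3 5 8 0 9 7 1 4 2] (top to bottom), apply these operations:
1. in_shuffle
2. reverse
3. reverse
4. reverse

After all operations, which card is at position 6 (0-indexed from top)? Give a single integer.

After op 1 (in_shuffle): [9 6 7 3 1 5 4 8 2 0]
After op 2 (reverse): [0 2 8 4 5 1 3 7 6 9]
After op 3 (reverse): [9 6 7 3 1 5 4 8 2 0]
After op 4 (reverse): [0 2 8 4 5 1 3 7 6 9]
Position 6: card 3.

Answer: 3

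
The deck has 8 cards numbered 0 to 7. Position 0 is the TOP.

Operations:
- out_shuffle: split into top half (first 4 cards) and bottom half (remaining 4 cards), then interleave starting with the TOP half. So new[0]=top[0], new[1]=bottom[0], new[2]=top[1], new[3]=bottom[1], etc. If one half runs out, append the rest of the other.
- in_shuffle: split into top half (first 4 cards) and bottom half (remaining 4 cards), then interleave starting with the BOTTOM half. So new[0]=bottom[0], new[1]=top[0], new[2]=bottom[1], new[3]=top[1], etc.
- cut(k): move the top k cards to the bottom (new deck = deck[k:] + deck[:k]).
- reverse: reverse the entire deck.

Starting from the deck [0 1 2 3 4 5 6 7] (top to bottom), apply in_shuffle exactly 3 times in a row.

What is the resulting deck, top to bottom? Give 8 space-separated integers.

Answer: 7 6 5 4 3 2 1 0

Derivation:
After op 1 (in_shuffle): [4 0 5 1 6 2 7 3]
After op 2 (in_shuffle): [6 4 2 0 7 5 3 1]
After op 3 (in_shuffle): [7 6 5 4 3 2 1 0]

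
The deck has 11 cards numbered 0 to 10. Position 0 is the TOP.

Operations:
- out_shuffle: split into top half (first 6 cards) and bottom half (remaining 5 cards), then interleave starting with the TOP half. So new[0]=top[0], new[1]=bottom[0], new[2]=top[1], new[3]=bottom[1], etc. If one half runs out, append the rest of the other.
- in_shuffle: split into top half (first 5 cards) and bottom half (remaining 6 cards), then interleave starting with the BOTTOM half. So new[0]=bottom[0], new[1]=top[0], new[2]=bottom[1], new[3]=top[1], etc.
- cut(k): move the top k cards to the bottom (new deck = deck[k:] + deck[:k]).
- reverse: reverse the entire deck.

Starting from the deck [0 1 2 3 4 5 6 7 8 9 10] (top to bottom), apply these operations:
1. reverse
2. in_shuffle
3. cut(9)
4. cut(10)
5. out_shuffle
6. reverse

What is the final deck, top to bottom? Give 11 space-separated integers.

Answer: 4 7 10 2 5 8 0 3 6 9 1

Derivation:
After op 1 (reverse): [10 9 8 7 6 5 4 3 2 1 0]
After op 2 (in_shuffle): [5 10 4 9 3 8 2 7 1 6 0]
After op 3 (cut(9)): [6 0 5 10 4 9 3 8 2 7 1]
After op 4 (cut(10)): [1 6 0 5 10 4 9 3 8 2 7]
After op 5 (out_shuffle): [1 9 6 3 0 8 5 2 10 7 4]
After op 6 (reverse): [4 7 10 2 5 8 0 3 6 9 1]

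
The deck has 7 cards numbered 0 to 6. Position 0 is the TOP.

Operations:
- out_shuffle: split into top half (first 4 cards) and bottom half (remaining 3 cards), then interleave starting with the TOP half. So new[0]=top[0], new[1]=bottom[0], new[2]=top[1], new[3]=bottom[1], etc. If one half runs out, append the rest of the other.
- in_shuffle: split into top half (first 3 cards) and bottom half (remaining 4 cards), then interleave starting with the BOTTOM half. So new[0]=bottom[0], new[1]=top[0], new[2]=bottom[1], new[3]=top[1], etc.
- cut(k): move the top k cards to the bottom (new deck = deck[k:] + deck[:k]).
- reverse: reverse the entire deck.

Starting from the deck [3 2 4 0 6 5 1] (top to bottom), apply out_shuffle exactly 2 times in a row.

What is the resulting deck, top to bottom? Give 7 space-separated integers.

After op 1 (out_shuffle): [3 6 2 5 4 1 0]
After op 2 (out_shuffle): [3 4 6 1 2 0 5]

Answer: 3 4 6 1 2 0 5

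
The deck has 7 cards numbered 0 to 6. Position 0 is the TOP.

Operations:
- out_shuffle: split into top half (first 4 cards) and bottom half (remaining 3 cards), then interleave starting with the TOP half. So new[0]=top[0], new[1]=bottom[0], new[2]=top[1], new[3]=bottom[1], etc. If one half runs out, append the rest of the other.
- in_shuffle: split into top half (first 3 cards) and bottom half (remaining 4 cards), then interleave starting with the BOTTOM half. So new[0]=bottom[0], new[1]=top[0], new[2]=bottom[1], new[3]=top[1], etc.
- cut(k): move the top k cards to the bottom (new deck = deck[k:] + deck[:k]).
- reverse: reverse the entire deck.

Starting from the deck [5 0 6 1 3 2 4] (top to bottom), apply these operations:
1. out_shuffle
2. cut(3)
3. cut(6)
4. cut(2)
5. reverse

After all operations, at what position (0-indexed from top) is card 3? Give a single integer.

Answer: 2

Derivation:
After op 1 (out_shuffle): [5 3 0 2 6 4 1]
After op 2 (cut(3)): [2 6 4 1 5 3 0]
After op 3 (cut(6)): [0 2 6 4 1 5 3]
After op 4 (cut(2)): [6 4 1 5 3 0 2]
After op 5 (reverse): [2 0 3 5 1 4 6]
Card 3 is at position 2.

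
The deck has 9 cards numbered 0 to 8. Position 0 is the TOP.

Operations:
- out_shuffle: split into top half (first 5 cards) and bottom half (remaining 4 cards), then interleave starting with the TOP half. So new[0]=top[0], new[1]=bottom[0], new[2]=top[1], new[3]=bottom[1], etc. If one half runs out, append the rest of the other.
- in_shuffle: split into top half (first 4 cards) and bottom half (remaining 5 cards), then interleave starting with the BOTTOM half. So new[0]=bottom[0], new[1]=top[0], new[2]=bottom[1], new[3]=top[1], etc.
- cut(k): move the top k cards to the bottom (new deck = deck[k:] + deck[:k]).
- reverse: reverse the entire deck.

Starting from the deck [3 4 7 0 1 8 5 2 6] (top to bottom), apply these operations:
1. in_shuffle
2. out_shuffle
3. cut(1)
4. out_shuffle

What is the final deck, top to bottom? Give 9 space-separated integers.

Answer: 7 4 3 6 2 5 8 1 0

Derivation:
After op 1 (in_shuffle): [1 3 8 4 5 7 2 0 6]
After op 2 (out_shuffle): [1 7 3 2 8 0 4 6 5]
After op 3 (cut(1)): [7 3 2 8 0 4 6 5 1]
After op 4 (out_shuffle): [7 4 3 6 2 5 8 1 0]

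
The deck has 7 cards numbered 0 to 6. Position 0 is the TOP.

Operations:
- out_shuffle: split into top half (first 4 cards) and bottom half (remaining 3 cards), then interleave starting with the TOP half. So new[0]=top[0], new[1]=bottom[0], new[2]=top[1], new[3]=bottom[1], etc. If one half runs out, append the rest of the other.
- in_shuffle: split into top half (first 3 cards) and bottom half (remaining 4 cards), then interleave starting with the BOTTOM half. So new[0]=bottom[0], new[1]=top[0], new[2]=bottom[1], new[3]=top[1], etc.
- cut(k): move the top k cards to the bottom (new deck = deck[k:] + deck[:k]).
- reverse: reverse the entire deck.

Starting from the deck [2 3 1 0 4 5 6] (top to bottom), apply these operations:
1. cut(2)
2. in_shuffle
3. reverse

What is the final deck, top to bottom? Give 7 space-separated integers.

After op 1 (cut(2)): [1 0 4 5 6 2 3]
After op 2 (in_shuffle): [5 1 6 0 2 4 3]
After op 3 (reverse): [3 4 2 0 6 1 5]

Answer: 3 4 2 0 6 1 5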